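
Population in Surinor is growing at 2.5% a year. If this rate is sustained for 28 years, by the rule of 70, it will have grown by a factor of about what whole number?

around 2 times

Doubling time ≈ 70/2.5 = 28.00 years.
28/28.00 ≈ 1 doubling, so about 2^1 = 2×.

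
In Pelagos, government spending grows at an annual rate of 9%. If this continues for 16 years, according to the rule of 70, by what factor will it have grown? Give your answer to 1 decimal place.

Doubling time ≈ 70/9 = 7.78 years.
16 years / 7.78 ≈ 2.06 doublings → factor 2^2.06 ≈ 4.2.

≈ 4.2 times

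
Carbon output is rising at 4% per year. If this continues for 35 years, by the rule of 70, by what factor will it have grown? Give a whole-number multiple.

70/4 ≈ 17.50 years per doubling.
35 years fits 2 doublings: 2^2 = 4.

approximately 4 times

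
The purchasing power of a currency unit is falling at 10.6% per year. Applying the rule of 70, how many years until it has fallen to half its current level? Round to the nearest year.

The rule works in reverse for decay: 70/10.6 ≈ 6.60 years to halve.

about 7 years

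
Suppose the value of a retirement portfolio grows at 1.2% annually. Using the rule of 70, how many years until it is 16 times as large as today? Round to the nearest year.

roughly 233 years

Doubling time ≈ 70/1.2 = 58.33 years.
Getting to 16× needs 4 doublings: 4 × 58.33 ≈ 233 years.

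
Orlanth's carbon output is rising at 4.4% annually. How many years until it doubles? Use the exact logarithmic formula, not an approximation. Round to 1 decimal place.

16.1 years

t = ln(2) / ln(1 + 0.044) = 0.6931 / 0.043059 ≈ 16.10.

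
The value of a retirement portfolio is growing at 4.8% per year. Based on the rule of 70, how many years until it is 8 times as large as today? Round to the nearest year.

One doubling takes 70/4.8 = 14.58 years.
8× is 3 doublings, so 3 × 14.58 ≈ 44 years.

approximately 44 years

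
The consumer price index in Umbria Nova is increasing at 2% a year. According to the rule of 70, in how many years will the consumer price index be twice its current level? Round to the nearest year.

35 years

Doubling time ≈ 70 / 2 = 35.00 years.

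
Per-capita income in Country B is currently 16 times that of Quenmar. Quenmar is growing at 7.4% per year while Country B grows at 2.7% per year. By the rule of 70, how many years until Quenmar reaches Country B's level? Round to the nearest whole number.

The growth-rate gap is 7.4% − 2.7% = 4.7 percentage points.
So the ratio between them halves every 70/4.7 ≈ 14.89 years.
A 16 times gap closes after 4 halvings: 4 × 14.89 ≈ 60 years.

approximately 60 years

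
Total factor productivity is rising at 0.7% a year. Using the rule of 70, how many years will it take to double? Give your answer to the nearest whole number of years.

100 years

Doubling time ≈ 70 / 0.7 = 100.00 years.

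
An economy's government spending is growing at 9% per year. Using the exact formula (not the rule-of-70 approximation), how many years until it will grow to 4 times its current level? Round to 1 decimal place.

16.1 years

t = ln(4) / ln(1 + 0.09) = 1.3863 / 0.086178 ≈ 16.09.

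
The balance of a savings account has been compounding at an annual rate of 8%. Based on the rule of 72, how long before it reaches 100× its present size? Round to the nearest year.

around 60 years

At 8% it doubles every 72/8 ≈ 9.00 years.
Reaching 100× takes log₂(100) ≈ 6.64 doublings.
6.64 × 9.00 ≈ 60 years.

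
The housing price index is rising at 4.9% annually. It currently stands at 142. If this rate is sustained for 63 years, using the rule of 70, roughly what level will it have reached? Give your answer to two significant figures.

roughly 3000

Doubling time ≈ 70/4.9 = 14.29 years.
63 years is 63/14.29 ≈ 4.41 doublings, a factor of 2^4.41 ≈ 21.26.
142 × 21.26 ≈ 3000.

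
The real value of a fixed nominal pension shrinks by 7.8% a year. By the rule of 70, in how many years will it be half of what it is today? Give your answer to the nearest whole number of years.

≈ 9 years

Falling at 7.8%, it halves about every 70/7.8 = 8.97 years.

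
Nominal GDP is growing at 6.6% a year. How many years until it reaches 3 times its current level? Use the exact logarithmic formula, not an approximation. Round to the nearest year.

t = ln(3) / ln(1 + 0.066) = 1.0986 / 0.063913 ≈ 17.19.
≈ 17 years.

17 years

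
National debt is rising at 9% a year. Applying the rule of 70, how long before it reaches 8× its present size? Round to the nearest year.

At 9% it doubles every 70/9 ≈ 7.78 years.
8 = 2^3, so 3 doublings → 23 years.

approximately 23 years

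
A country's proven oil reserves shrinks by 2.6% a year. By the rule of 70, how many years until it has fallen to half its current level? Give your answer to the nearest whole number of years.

The rule works in reverse for decay: 70/2.6 ≈ 26.92 years to halve.

roughly 27 years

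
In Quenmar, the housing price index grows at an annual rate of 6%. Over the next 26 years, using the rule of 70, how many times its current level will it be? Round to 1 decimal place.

4.7 times

Doubling time ≈ 70/6 = 11.67 years.
26 years / 11.67 ≈ 2.23 doublings → factor 2^2.23 ≈ 4.7.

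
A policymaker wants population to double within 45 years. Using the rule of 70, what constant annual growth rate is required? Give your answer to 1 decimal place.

around 1.6% annually

70 / 45 ≈ 1.56, so about 1.6% annually.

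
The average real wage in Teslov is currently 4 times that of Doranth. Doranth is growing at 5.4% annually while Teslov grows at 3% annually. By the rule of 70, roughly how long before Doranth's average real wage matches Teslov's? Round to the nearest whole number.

58 years

The growth-rate gap is 5.4% − 3% = 2.4 percentage points.
So the ratio between them halves every 70/2.4 ≈ 29.17 years.
A 4 times gap closes after 2 halvings: 2 × 29.17 ≈ 58 years.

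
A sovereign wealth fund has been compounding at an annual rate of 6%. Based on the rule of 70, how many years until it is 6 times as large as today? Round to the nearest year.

At 6% it doubles every 70/6 ≈ 11.67 years.
6× is log₂ 6 ≈ 2.58 doublings, so ≈ 2.58 × 11.67 = 30 years.

approximately 30 years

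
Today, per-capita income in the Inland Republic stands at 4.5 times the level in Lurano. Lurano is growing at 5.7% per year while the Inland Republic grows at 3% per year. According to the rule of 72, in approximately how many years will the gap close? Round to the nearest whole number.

about 58 years

The growth-rate gap is 5.7% − 3% = 2.7 percentage points.
So the ratio between them halves every 72/2.7 ≈ 26.67 years.
A 4.5 times gap takes log₂(4.5) ≈ 2.17 halvings to close: 2.17 × 26.67 ≈ 58 years.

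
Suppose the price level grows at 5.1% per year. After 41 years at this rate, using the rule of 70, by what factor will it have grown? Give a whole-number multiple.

At 5.1% one doubling takes ≈ 13.73 years; 41 years is 3 of them, so ×8.

approximately 8 times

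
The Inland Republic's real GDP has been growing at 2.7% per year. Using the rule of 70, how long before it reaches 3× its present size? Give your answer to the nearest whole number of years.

At 2.7% it doubles every 70/2.7 ≈ 25.93 years.
Reaching 3× takes log₂(3) ≈ 1.58 doublings.
1.58 × 25.93 ≈ 41 years.

≈ 41 years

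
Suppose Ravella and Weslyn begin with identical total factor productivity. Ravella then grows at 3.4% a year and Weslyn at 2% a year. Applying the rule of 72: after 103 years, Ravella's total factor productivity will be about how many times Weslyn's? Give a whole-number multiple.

around 4 times

Rate gap = 3.4% − 2% = 1.4 points.
The ratio doubles every 72/1.4 ≈ 51.43 years.
103/51.43 ≈ 2.00 doublings → ratio ≈ 2^2.00 ≈ 4.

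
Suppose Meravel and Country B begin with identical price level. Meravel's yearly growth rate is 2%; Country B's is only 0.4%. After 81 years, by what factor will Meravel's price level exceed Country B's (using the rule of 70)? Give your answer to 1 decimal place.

about 3.6 times

Rate gap = 2% − 0.4% = 1.6 points.
The ratio doubles every 70/1.6 ≈ 43.75 years.
81/43.75 ≈ 1.85 doublings → ratio ≈ 2^1.85 ≈ 3.6.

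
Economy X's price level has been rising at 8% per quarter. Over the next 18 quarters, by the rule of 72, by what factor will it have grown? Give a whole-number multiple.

72/8 ≈ 9.00 quarters per doubling.
18 quarters fits 2 doublings: 2^2 = 4.

about 4 times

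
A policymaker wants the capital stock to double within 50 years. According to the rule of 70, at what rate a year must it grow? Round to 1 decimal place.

about 1.4% a year

70 / 50 ≈ 1.40, so about 1.4% a year.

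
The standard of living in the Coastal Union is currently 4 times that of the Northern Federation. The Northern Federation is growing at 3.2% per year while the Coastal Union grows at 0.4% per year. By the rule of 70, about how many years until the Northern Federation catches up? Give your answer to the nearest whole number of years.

50 years

What matters is the difference: 2.8 pp.
Rule of 70 on the gap: the ratio halves every 70/2.8 ≈ 25.00 years.
A 4 times gap closes after 2 halvings: 2 × 25.00 ≈ 50 years.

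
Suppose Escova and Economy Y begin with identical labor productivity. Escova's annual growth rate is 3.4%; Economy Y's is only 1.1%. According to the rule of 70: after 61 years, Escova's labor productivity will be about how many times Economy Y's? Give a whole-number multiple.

roughly 4 times

Rate gap = 3.4% − 1.1% = 2.3 points.
The ratio doubles every 70/2.3 ≈ 30.43 years.
61/30.43 ≈ 2.00 doublings → ratio ≈ 2^2.00 ≈ 4.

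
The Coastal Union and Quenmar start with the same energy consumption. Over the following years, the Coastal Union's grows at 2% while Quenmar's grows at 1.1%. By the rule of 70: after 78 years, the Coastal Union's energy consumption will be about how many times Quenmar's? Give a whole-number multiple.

about 2 times

Rate gap = 2% − 1.1% = 0.9 points.
The ratio doubles every 70/0.9 ≈ 77.78 years.
78/77.78 ≈ 1.00 doublings → ratio ≈ 2^1.00 ≈ 2.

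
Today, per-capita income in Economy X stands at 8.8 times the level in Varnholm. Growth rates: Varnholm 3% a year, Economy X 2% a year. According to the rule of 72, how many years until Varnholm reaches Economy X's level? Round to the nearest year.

Varnholm gains on Economy X at 3% − 2% = 1 point a year.
At that relative rate the gap halves every 72/1 ≈ 72.00 years.
An 8.8 times gap takes log₂(8.8) ≈ 3.14 halvings to close: 3.14 × 72.00 ≈ 226 years.

roughly 226 years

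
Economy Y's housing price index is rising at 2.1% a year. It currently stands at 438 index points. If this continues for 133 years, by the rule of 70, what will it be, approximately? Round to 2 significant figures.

around 7000 index points

It doubles every 70/2.1 ≈ 33.33 years, so 133 years is 3.99 doublings.
2^3.99 ≈ 15.89; 438 × 15.89 ≈ 7000 index points.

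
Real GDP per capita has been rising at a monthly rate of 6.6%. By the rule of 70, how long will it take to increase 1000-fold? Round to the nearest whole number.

Doubling time ≈ 70/6.6 = 10.61 months.
Reaching 1000× takes log₂(1000) ≈ 9.97 doublings.
9.97 × 10.61 ≈ 106 months.

roughly 106 months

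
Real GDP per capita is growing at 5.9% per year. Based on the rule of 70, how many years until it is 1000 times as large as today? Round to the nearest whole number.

118 years

Doubling time ≈ 70/5.9 = 11.86 years.
Reaching 1000× takes log₂(1000) ≈ 9.97 doublings.
9.97 × 11.86 ≈ 118 years.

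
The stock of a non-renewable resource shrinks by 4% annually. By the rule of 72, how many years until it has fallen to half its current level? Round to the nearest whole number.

The rule works in reverse for decay: 72/4 ≈ 18.00 years to halve.

≈ 18 years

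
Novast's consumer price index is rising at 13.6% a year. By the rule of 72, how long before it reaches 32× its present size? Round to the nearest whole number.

≈ 26 years

At 13.6% it doubles every 72/13.6 ≈ 5.29 years.
32 = 2^5, so 5 doublings → 26 years.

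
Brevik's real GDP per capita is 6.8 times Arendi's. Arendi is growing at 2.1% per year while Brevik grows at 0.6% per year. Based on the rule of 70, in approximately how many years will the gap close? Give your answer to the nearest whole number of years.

≈ 129 years

The growth-rate gap is 2.1% − 0.6% = 1.5 percentage points.
So the ratio between them halves every 70/1.5 ≈ 46.67 years.
A 6.8 times gap takes log₂(6.8) ≈ 2.77 halvings to close: 2.77 × 46.67 ≈ 129 years.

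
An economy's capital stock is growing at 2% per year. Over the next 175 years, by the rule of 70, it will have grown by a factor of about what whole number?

At 2% one doubling takes ≈ 35.00 years; 175 years is 5 of them, so ×32.

about 32 times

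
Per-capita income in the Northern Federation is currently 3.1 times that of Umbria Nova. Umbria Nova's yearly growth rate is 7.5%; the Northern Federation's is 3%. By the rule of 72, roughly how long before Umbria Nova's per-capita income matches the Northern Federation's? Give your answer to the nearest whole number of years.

roughly 26 years

The growth-rate gap is 7.5% − 3% = 4.5 percentage points.
So the ratio between them halves every 72/4.5 ≈ 16.00 years.
A 3.1 times gap takes log₂(3.1) ≈ 1.63 halvings to close: 1.63 × 16.00 ≈ 26 years.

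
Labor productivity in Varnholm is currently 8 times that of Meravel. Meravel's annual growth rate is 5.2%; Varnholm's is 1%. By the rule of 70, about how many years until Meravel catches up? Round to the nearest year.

What matters is the difference: 4.2 pp.
Rule of 70 on the gap: the ratio halves every 70/4.2 ≈ 16.67 years.
An 8 times gap closes after 3 halvings: 3 × 16.67 ≈ 50 years.

about 50 years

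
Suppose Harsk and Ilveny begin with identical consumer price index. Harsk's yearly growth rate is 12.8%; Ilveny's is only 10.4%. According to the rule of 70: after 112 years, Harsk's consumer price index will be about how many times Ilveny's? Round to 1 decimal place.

Rate gap = 12.8% − 10.4% = 2.4 points.
The ratio doubles every 70/2.4 ≈ 29.17 years.
112/29.17 ≈ 3.84 doublings → ratio ≈ 2^3.84 ≈ 14.3.

around 14.3 times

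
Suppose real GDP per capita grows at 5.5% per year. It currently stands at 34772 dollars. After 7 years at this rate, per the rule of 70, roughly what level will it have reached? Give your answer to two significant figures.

Doubling time ≈ 70/5.5 = 12.73 years.
7 years is 7/12.73 ≈ 0.55 doublings, a factor of 2^0.55 ≈ 1.46.
34772 × 1.46 ≈ 51000 dollars.

≈ 51000 dollars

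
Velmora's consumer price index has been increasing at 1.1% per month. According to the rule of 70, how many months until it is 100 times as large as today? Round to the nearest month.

At 1.1% it doubles every 70/1.1 ≈ 63.64 months.
100× is log₂ 100 ≈ 6.64 doublings, so ≈ 6.64 × 63.64 = 423 months.

approximately 423 months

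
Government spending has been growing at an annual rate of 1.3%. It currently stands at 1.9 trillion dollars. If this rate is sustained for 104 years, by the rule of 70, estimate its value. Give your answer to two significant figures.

It doubles every 70/1.3 ≈ 53.85 years, so 104 years is 1.93 doublings.
2^1.93 ≈ 3.81; 1.9 × 3.81 ≈ 7.2 trillion dollars.

≈ 7.2 trillion dollars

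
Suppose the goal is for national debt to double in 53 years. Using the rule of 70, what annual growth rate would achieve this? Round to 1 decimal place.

about 1.3%

70 / 53 ≈ 1.32, so about 1.3% a year.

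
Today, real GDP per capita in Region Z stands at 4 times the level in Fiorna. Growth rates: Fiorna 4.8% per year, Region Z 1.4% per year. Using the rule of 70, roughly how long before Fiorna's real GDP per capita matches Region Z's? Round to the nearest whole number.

41 years

Fiorna gains on Region Z at 4.8% − 1.4% = 3.4 points a year.
At that relative rate the gap halves every 70/3.4 ≈ 20.59 years.
A 4 times gap closes after 2 halvings: 2 × 20.59 ≈ 41 years.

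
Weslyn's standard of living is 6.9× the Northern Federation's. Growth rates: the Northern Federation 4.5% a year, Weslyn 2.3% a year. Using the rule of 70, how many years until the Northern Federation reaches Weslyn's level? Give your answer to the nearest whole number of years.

The growth-rate gap is 4.5% − 2.3% = 2.2 percentage points.
So the ratio between them halves every 70/2.2 ≈ 31.82 years.
A 6.9× gap takes log₂(6.9) ≈ 2.79 halvings to close: 2.79 × 31.82 ≈ 89 years.

about 89 years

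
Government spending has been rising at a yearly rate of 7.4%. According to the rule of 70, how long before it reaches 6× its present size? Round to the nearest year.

Doubling time ≈ 70/7.4 = 9.46 years.
6× is log₂ 6 ≈ 2.58 doublings, so ≈ 2.58 × 9.46 = 24 years.

approximately 24 years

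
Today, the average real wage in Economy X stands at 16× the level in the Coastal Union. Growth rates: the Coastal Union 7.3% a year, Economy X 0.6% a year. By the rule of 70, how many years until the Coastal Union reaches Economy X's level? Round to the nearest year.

about 42 years

the Coastal Union gains on Economy X at 7.3% − 0.6% = 6.7 points a year.
At that relative rate the gap halves every 70/6.7 ≈ 10.45 years.
A 16× gap closes after 4 halvings: 4 × 10.45 ≈ 42 years.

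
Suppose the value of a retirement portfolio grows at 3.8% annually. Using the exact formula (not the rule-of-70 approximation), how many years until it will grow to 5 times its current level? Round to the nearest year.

43 years

t = ln(5) / ln(1 + 0.038) = 1.6094 / 0.037296 ≈ 43.15.
≈ 43 years.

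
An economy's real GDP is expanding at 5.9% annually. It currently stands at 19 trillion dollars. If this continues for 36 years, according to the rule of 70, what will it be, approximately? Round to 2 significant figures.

approximately 160 trillion dollars

It doubles every 70/5.9 ≈ 11.86 years, so 36 years is 3.04 doublings.
2^3.04 ≈ 8.22; 19 × 8.22 ≈ 160 trillion dollars.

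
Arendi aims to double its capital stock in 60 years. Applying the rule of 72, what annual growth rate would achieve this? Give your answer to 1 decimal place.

72 / 60 ≈ 1.20, so about 1.2% a year.

roughly 1.2% a year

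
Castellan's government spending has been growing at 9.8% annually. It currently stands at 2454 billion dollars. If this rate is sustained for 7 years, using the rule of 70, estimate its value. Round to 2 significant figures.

Doubling time ≈ 70/9.8 = 7.14 years.
7 years is 7/7.14 ≈ 0.98 doublings, a factor of 2^0.98 ≈ 1.97.
2454 × 1.97 ≈ 4800 billion dollars.

≈ 4800 billion dollars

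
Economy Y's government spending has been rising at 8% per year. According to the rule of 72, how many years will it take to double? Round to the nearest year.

72/8 ≈ 9.00, so it doubles roughly every 9 years.

about 9 years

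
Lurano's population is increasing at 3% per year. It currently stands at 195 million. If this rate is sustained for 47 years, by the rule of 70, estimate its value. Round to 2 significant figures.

Doubling time ≈ 70/3 = 23.33 years.
47 years is 47/23.33 ≈ 2.01 doublings, a factor of 2^2.01 ≈ 4.03.
195 × 4.03 ≈ 790 million.

about 790 million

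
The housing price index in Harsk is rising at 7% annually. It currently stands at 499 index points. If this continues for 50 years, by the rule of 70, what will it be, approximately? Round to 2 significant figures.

Doubling time ≈ 70/7 = 10.00 years.
50 years is 50/10.00 ≈ 5.00 doublings, a factor of 2^5.00 ≈ 32.00.
499 × 32.00 ≈ 16000 index points.

≈ 16000 index points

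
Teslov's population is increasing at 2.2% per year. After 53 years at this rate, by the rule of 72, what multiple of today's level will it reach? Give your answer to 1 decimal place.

Doubling time ≈ 72/2.2 = 32.73 years.
53 years / 32.73 ≈ 1.62 doublings → factor 2^1.62 ≈ 3.1.

3.1 times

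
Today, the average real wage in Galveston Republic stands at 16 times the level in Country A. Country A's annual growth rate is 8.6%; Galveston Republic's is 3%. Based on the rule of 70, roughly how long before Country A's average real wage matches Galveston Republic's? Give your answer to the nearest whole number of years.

Country A gains on Galveston Republic at 8.6% − 3% = 5.6 points a year.
At that relative rate the gap halves every 70/5.6 ≈ 12.50 years.
A 16 times gap closes after 4 halvings: 4 × 12.50 ≈ 50 years.

about 50 years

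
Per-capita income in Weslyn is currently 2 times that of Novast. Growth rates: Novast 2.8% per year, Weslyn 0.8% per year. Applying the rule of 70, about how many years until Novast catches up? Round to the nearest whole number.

around 35 years

Novast gains on Weslyn at 2.8% − 0.8% = 2 points a year.
At that relative rate the gap halves every 70/2 ≈ 35.00 years.
A 2 times gap closes after 1 halving: 1 × 35.00 ≈ 35 years.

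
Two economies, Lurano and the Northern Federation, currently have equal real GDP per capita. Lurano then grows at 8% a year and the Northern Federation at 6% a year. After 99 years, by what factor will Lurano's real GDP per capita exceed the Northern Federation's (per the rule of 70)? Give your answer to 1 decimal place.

around 7.1 times

Rate gap = 8% − 6% = 2 points.
The ratio doubles every 70/2 ≈ 35.00 years.
99/35.00 ≈ 2.83 doublings → ratio ≈ 2^2.83 ≈ 7.1.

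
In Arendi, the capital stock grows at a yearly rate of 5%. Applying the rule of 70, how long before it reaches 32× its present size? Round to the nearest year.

around 70 years

Doubling time ≈ 70/5 = 14.00 years.
Getting to 32× needs 5 doublings: 5 × 14.00 ≈ 70 years.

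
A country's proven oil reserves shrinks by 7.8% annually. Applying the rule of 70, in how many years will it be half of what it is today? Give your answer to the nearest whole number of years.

roughly 9 years

Halving time ≈ 70 / 7.8 = 8.97 → 9 years.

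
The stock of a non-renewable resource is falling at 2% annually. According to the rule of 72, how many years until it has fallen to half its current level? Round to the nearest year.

Halving time ≈ 72 / 2 = 36.00 → 36 years.

around 36 years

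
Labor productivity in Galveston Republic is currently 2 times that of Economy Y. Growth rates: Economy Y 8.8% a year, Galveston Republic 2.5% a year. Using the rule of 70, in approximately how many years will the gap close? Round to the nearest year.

The growth-rate gap is 8.8% − 2.5% = 6.3 percentage points.
So the ratio between them halves every 70/6.3 ≈ 11.11 years.
A 2 times gap closes after 1 halving: 1 × 11.11 ≈ 11 years.

roughly 11 years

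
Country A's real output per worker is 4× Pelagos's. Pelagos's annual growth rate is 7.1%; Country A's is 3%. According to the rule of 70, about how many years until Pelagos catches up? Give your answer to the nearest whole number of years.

≈ 34 years

What matters is the difference: 4.1 pp.
Rule of 70 on the gap: the ratio halves every 70/4.1 ≈ 17.07 years.
A 4× gap closes after 2 halvings: 2 × 17.07 ≈ 34 years.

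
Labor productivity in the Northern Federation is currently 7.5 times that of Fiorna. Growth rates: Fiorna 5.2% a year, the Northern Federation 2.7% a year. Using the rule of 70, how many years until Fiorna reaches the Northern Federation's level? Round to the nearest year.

approximately 81 years

Fiorna gains on the Northern Federation at 5.2% − 2.7% = 2.5 points a year.
At that relative rate the gap halves every 70/2.5 ≈ 28.00 years.
A 7.5 times gap takes log₂(7.5) ≈ 2.91 halvings to close: 2.91 × 28.00 ≈ 81 years.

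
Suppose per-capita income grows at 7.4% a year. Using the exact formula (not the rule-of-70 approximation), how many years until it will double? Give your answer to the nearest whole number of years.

10 years

t = ln(2) / ln(1 + 0.074) = 0.6931 / 0.071390 ≈ 9.71.
≈ 10 years.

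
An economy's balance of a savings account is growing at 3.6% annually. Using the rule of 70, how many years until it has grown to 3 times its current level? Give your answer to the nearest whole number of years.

about 31 years

One doubling takes 70/3.6 = 19.44 years.
3× is log₂ 3 ≈ 1.58 doublings, so ≈ 1.58 × 19.44 = 31 years.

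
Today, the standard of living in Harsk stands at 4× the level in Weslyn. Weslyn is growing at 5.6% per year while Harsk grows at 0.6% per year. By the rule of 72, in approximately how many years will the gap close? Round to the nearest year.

Weslyn gains on Harsk at 5.6% − 0.6% = 5 points a year.
At that relative rate the gap halves every 72/5 ≈ 14.40 years.
A 4× gap closes after 2 halvings: 2 × 14.40 ≈ 29 years.

around 29 years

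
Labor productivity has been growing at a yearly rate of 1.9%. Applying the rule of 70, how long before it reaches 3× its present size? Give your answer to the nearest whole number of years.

roughly 58 years

Doubling time ≈ 70/1.9 = 36.84 years.
Reaching 3× takes log₂(3) ≈ 1.58 doublings.
1.58 × 36.84 ≈ 58 years.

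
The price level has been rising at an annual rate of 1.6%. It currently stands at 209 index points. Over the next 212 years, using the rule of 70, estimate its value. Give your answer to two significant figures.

Doubling time ≈ 70/1.6 = 43.75 years.
212 years is 212/43.75 ≈ 4.85 doublings, a factor of 2^4.85 ≈ 28.84.
209 × 28.84 ≈ 6000 index points.

approximately 6000 index points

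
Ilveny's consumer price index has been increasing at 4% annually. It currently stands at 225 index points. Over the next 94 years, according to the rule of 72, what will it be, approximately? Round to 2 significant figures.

roughly 8400 index points

It doubles every 72/4 ≈ 18.00 years, so 94 years is 5.22 doublings.
2^5.22 ≈ 37.27; 225 × 37.27 ≈ 8400 index points.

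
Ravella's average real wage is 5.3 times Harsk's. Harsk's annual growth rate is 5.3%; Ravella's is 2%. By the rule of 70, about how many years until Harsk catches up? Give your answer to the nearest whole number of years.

Harsk gains on Ravella at 5.3% − 2% = 3.3 points a year.
At that relative rate the gap halves every 70/3.3 ≈ 21.21 years.
A 5.3 times gap takes log₂(5.3) ≈ 2.41 halvings to close: 2.41 × 21.21 ≈ 51 years.

roughly 51 years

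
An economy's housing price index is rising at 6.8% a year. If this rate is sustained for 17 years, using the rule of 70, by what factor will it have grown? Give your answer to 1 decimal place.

3.1 times

Doubles every ≈ 10.29 years (70/6.8).
17 years is 1.65 doublings; 2^1.65 ≈ 3.1×.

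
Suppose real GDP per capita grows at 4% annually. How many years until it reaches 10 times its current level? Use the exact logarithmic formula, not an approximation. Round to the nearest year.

59 years

t = ln(10) / ln(1 + 0.04) = 2.3026 / 0.039221 ≈ 58.71.
≈ 59 years.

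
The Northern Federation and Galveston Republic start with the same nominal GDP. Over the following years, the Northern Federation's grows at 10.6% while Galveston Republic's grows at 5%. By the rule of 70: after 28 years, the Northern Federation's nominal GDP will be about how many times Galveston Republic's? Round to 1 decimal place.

roughly 4.7 times

Rate gap = 10.6% − 5% = 5.6 points.
The ratio doubles every 70/5.6 ≈ 12.50 years.
28/12.50 ≈ 2.24 doublings → ratio ≈ 2^2.24 ≈ 4.7.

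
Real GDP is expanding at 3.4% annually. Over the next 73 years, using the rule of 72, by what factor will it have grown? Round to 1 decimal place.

Doubles every ≈ 21.18 years (72/3.4).
73 years is 3.45 doublings; 2^3.45 ≈ 10.9×.

around 10.9 times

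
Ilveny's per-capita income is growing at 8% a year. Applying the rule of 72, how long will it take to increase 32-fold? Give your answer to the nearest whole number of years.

At 8% it doubles every 72/8 ≈ 9.00 years.
Getting to 32× needs 5 doublings: 5 × 9.00 ≈ 45 years.

approximately 45 years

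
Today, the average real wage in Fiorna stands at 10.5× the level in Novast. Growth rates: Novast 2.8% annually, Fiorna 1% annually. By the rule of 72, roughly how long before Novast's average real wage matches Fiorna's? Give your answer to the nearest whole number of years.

Novast gains on Fiorna at 2.8% − 1% = 1.8 points a year.
At that relative rate the gap halves every 72/1.8 ≈ 40.00 years.
A 10.5× gap takes log₂(10.5) ≈ 3.39 halvings to close: 3.39 × 40.00 ≈ 136 years.

approximately 136 years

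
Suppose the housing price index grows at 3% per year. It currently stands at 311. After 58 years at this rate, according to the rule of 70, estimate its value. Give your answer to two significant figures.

It doubles every 70/3 ≈ 23.33 years, so 58 years is 2.49 doublings.
2^2.49 ≈ 5.62; 311 × 5.62 ≈ 1700.

roughly 1700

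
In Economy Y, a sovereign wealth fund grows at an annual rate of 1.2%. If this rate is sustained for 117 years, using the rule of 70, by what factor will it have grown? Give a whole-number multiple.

70/1.2 ≈ 58.33 years per doubling.
117 years fits 2 doublings: 2^2 = 4.

about 4 times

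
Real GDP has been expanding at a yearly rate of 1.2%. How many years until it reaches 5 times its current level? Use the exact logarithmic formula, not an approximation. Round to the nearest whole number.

135 years

t = ln(5) / ln(1 + 0.012) = 1.6094 / 0.011929 ≈ 134.91.
≈ 135 years.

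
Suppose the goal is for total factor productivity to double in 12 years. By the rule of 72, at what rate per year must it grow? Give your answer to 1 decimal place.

about 6.0% per year

72 / 12 ≈ 6.00, so about 6.0% per year.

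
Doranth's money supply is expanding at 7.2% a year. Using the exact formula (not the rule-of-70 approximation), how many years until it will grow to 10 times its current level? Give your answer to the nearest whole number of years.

33 years

t = ln(10) / ln(1 + 0.072) = 2.3026 / 0.069526 ≈ 33.12.
≈ 33 years.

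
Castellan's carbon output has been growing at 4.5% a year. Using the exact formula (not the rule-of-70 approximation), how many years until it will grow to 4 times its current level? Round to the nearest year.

31 years

t = ln(4) / ln(1 + 0.045) = 1.3863 / 0.044017 ≈ 31.49.
≈ 31 years.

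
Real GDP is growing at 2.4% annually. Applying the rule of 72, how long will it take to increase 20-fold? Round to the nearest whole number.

roughly 130 years

One doubling takes 72/2.4 = 30.00 years.
Reaching 20× takes log₂(20) ≈ 4.32 doublings.
4.32 × 30.00 ≈ 130 years.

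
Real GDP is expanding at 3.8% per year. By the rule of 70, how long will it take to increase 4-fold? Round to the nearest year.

Doubling time ≈ 70/3.8 = 18.42 years.
Getting to 4× needs 2 doublings: 2 × 18.42 ≈ 37 years.

≈ 37 years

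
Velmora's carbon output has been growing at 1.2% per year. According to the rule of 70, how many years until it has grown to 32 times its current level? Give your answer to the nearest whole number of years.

One doubling takes 70/1.2 = 58.33 years.
32× is 5 doublings, so 5 × 58.33 ≈ 292 years.

292 years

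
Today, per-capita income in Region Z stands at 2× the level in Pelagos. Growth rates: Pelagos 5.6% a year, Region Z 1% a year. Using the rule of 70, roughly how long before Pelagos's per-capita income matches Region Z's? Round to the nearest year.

15 years

The growth-rate gap is 5.6% − 1% = 4.6 percentage points.
So the ratio between them halves every 70/4.6 ≈ 15.22 years.
A 2× gap closes after 1 halving: 1 × 15.22 ≈ 15 years.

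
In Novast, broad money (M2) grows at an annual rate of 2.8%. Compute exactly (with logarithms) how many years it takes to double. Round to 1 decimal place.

25.1 years

t = ln(2) / ln(1 + 0.028) = 0.6931 / 0.027615 ≈ 25.10.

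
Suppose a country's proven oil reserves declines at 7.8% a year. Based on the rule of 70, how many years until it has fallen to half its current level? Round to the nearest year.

Halving time ≈ 70 / 7.8 = 8.97 → 9 years.

roughly 9 years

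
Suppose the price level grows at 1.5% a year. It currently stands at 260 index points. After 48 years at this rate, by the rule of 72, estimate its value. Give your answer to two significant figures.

Doubling time ≈ 72/1.5 = 48.00 years.
48 years is 48/48.00 ≈ 1.00 doublings, a factor of 2^1.00 ≈ 2.00.
260 × 2.00 ≈ 520 index points.

around 520 index points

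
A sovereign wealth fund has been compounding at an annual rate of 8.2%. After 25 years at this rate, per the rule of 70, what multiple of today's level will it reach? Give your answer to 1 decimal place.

roughly 7.6 times

Doubles every ≈ 8.54 years (70/8.2).
25 years is 2.93 doublings; 2^2.93 ≈ 7.6×.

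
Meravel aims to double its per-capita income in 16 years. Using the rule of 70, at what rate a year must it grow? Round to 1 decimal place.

70 / 16 ≈ 4.38, so about 4.4% a year.

about 4.4%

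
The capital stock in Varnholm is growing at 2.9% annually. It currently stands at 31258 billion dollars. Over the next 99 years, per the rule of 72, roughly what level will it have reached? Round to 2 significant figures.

It doubles every 72/2.9 ≈ 24.83 years, so 99 years is 3.99 doublings.
2^3.99 ≈ 15.89; 31258 × 15.89 ≈ 500000 billion dollars.

roughly 500000 billion dollars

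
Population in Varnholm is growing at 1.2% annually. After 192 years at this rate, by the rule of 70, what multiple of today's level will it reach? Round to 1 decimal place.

Doubles every ≈ 58.33 years (70/1.2).
192 years is 3.29 doublings; 2^3.29 ≈ 9.8×.

approximately 9.8 times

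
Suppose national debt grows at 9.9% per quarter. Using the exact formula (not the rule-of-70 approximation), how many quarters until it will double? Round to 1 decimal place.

7.3 quarters

t = ln(2) / ln(1 + 0.099) = 0.6931 / 0.094401 ≈ 7.34.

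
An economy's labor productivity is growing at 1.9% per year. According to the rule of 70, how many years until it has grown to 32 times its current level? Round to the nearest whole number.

One doubling takes 70/1.9 = 36.84 years.
32 = 2^5, so 5 doublings → 184 years.

184 years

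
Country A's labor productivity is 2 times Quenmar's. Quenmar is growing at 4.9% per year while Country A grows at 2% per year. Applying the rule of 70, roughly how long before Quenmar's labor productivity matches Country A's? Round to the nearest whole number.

What matters is the difference: 2.9 pp.
Rule of 70 on the gap: the ratio halves every 70/2.9 ≈ 24.14 years.
A 2 times gap closes after 1 halving: 1 × 24.14 ≈ 24 years.

≈ 24 years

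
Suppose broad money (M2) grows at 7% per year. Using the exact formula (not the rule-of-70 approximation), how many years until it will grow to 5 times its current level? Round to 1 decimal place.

t = ln(5) / ln(1 + 0.07) = 1.6094 / 0.067659 ≈ 23.79.

23.8 years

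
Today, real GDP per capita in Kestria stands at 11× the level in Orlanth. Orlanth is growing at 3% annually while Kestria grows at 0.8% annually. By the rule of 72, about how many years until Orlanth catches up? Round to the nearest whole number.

roughly 113 years

Orlanth gains on Kestria at 3% − 0.8% = 2.2 points a year.
At that relative rate the gap halves every 72/2.2 ≈ 32.73 years.
An 11× gap takes log₂(11) ≈ 3.46 halvings to close: 3.46 × 32.73 ≈ 113 years.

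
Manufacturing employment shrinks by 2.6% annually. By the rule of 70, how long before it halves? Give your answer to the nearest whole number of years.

Halving time ≈ 70 / 2.6 = 26.92 → 27 years.

around 27 years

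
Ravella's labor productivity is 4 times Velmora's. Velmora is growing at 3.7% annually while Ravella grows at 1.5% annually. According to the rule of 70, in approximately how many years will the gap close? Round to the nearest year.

around 64 years

What matters is the difference: 2.2 pp.
Rule of 70 on the gap: the ratio halves every 70/2.2 ≈ 31.82 years.
A 4 times gap closes after 2 halvings: 2 × 31.82 ≈ 64 years.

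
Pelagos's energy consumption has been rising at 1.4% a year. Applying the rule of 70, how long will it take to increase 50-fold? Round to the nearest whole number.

282 years

One doubling takes 70/1.4 = 50.00 years.
Reaching 50× takes log₂(50) ≈ 5.64 doublings.
5.64 × 50.00 ≈ 282 years.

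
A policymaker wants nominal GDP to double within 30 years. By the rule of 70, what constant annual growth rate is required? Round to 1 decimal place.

70 / 30 ≈ 2.33, so about 2.3% a year.

roughly 2.3%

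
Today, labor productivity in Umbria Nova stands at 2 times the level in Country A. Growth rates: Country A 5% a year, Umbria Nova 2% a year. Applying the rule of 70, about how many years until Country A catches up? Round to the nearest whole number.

What matters is the difference: 3 pp.
Rule of 70 on the gap: the ratio halves every 70/3 ≈ 23.33 years.
A 2 times gap closes after 1 halving: 1 × 23.33 ≈ 23 years.

approximately 23 years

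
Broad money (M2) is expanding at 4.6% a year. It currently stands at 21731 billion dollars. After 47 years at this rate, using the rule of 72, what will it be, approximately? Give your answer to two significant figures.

roughly 170000 billion dollars

Doubling time ≈ 72/4.6 = 15.65 years.
47 years is 47/15.65 ≈ 3.00 doublings, a factor of 2^3.00 ≈ 8.00.
21731 × 8.00 ≈ 170000 billion dollars.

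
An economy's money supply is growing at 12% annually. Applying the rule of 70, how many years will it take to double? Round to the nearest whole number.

around 6 years

Doubling time ≈ 70 / 12 = 5.83 years.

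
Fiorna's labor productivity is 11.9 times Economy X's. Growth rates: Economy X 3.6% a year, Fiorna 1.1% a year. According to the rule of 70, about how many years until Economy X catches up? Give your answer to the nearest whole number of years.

The growth-rate gap is 3.6% − 1.1% = 2.5 percentage points.
So the ratio between them halves every 70/2.5 ≈ 28.00 years.
An 11.9 times gap takes log₂(11.9) ≈ 3.57 halvings to close: 3.57 × 28.00 ≈ 100 years.

roughly 100 years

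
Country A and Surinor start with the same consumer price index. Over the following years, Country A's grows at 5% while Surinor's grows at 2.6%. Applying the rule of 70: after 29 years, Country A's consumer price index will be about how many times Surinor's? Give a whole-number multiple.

Only the 2.4-point difference matters.
70/2.4 ≈ 29.17 years per doubling of the ratio; 29 years gives 0.99 doublings, so ≈ 2×.

approximately 2 times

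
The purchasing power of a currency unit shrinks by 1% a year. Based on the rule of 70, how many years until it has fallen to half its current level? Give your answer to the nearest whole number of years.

Falling at 1%, it halves about every 70/1 = 70.00 years.

around 70 years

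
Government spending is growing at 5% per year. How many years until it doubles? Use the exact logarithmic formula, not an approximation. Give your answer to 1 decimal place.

14.2 years

t = ln(2) / ln(1 + 0.05) = 0.6931 / 0.048790 ≈ 14.21.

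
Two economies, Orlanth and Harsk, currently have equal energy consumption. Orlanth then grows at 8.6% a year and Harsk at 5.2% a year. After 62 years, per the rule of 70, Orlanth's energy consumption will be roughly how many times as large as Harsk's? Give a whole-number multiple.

around 8 times

Only the 3.4-point difference matters.
70/3.4 ≈ 20.59 years per doubling of the ratio; 62 years gives 3.01 doublings, so ≈ 8×.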